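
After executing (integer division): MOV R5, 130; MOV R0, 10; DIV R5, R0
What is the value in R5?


Register state trace:
  MOV R5, 130  → R5 = 130
  MOV R0, 10  → R0 = 10
  DIV R5, R0  → R5 = 130 // 10 = 13
Final: R5 = 13

13


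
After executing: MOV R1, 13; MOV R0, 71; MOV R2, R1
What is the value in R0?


Register state trace:
  MOV R1, 13  → R1 = 13
  MOV R0, 71  → R0 = 71
  MOV R2, R1  → R2 = 13
Final: R0 = 71

71


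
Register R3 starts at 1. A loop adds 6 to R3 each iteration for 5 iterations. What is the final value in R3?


Starting value: R3 = 1
  Iter 1: R3 = 1 + 6 = 7
  Iter 2: R3 = 7 + 6 = 13
  Iter 3: R3 = 13 + 6 = 19
  Iter 4: R3 = 19 + 6 = 25
  Iter 5: R3 = 25 + 6 = 31
Final: R3 = 31

31


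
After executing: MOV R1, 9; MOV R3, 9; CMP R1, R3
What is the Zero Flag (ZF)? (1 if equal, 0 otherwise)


Register state trace:
  MOV R1, 9  → R1 = 9
  MOV R3, 9  → R3 = 9
  CMP R1, R3  → computes 9 - 9 = 0
  Result is zero, so values are equal
ZF = 1

1


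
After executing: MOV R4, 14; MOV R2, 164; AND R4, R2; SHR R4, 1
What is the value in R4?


Register state trace:
  MOV R4, 14  → R4 = 14 (0b00001110)
  MOV R2, 164  → R2 = 164 (0b10100100)
  AND R4, R2  → R4 = 14 AND 164 = 4 (0b00000100)
  SHR R4, 1  → R4 = 4 >> 1 = 2
Final: R4 = 2

2


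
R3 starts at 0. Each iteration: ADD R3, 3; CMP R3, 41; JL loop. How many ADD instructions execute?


Loop trace (R3 starts at 0, target 41, step 3):
  ADD #1: R3 = 0 + 3 = 3  → 3 < 41, loop
  ADD #2: R3 = 3 + 3 = 6  → 6 < 41, loop
  ADD #3: R3 = 6 + 3 = 9  → 9 < 41, loop
  ADD #4: R3 = 9 + 3 = 12  → 12 < 41, loop
  ADD #5: R3 = 12 + 3 = 15  → 15 < 41, loop
  ADD #6: R3 = 15 + 3 = 18  → 18 < 41, loop
  ADD #7: R3 = 18 + 3 = 21  → 21 < 41, loop
  ADD #8: R3 = 21 + 3 = 24  → 24 < 41, loop
  ADD #9: R3 = 24 + 3 = 27  → 27 < 41, loop
  ADD #10: R3 = 27 + 3 = 30  → 30 < 41, loop
  ADD #11: R3 = 30 + 3 = 33  → 33 < 41, loop
  ADD #12: R3 = 33 + 3 = 36  → 36 < 41, loop
  ADD #13: R3 = 36 + 3 = 39  → 39 < 41, loop
  ADD #14: R3 = 39 + 3 = 42  → 42 >= 41, exit
Total ADD instructions: 14

14


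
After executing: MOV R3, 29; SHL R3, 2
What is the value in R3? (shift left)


Register state trace:
  MOV R3, 29  → R3 = 29
  SHL R3, 2  → R3 = 29 << 2 = 29 * 2^2 = 116
Final: R3 = 116

116


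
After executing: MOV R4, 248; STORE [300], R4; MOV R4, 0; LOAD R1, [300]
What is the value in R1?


Register and memory trace:
  MOV R4, 248  → R4 = 248
  STORE [300], R4  → mem[300] = 248
  MOV R4, 0  → R4 = 0
  LOAD R1, [300]  → R1 = mem[300] = 248
Final: R1 = 248

248


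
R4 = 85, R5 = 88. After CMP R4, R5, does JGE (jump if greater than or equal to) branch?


Trace:
  R4 = 85, R5 = 88
  CMP R4, R5  → compares 85 vs 88
  JGE checks: is 85 greater than or equal to 88?
  85 < 88, so condition is false
Branch taken: No

No


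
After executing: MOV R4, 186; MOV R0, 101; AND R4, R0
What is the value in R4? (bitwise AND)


Register state trace:
  MOV R4, 186  → R4 = 186 (0b10111010)
  MOV R0, 101  → R0 = 101 (0b01100101)
  AND R4, R0  → R4 = 186 AND 101 = 32 (0b00100000)
Final: R4 = 32

32


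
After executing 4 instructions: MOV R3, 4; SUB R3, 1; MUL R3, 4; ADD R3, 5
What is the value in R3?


Register state trace:
  MOV R3, 4  → R3 = 4
  SUB R3, 1  → R3 = 4 - 1 = 3
  MUL R3, 4  → R3 = 3 * 4 = 12
  ADD R3, 5  → R3 = 12 + 5 = 17
Final: R3 = 17

17


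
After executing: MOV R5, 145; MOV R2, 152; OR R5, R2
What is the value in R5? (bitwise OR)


Register state trace:
  MOV R5, 145  → R5 = 145 (0b10010001)
  MOV R2, 152  → R2 = 152 (0b10011000)
  OR R5, R2   → R5 = 145 OR 152 = 153 (0b10011001)
Final: R5 = 153

153


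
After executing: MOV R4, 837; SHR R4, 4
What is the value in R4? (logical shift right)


Register state trace:
  MOV R4, 837  → R4 = 837
  SHR R4, 4  → R4 = 837 >> 4 = 837 // 2^4 = 52
Final: R4 = 52

52


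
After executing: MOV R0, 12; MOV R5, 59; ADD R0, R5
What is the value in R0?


Register state trace:
  MOV R0, 12  → R0 = 12
  MOV R5, 59  → R5 = 59
  ADD R0, R5  → R0 = 12 + 59 = 71
Final: R0 = 71

71


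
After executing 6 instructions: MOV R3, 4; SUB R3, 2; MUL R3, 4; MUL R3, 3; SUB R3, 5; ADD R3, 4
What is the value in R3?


Register state trace:
  MOV R3, 4  → R3 = 4
  SUB R3, 2  → R3 = 4 - 2 = 2
  MUL R3, 4  → R3 = 2 * 4 = 8
  MUL R3, 3  → R3 = 8 * 3 = 24
  SUB R3, 5  → R3 = 24 - 5 = 19
  ADD R3, 4  → R3 = 19 + 4 = 23
Final: R3 = 23

23


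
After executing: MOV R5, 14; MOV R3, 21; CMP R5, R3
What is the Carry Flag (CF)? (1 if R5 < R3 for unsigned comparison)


Register state trace:
  MOV R5, 14  → R5 = 14
  MOV R3, 21  → R3 = 21
  CMP R5, R3  → unsigned 14 - 21: borrow occurs
  14 < 21, so CF = 1
CF = 1

1


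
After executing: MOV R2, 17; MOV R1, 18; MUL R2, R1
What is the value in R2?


Register state trace:
  MOV R2, 17  → R2 = 17
  MOV R1, 18  → R1 = 18
  MUL R2, R1  → R2 = 17 * 18 = 306
Final: R2 = 306

306


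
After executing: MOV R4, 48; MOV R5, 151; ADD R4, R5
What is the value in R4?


Register state trace:
  MOV R4, 48  → R4 = 48
  MOV R5, 151  → R5 = 151
  ADD R4, R5  → R4 = 48 + 151 = 199
Final: R4 = 199

199


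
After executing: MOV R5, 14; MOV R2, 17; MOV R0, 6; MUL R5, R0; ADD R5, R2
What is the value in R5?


Register state trace:
  MOV R5, 14  → R5 = 14
  MOV R2, 17  → R2 = 17
  MOV R0, 6  → R0 = 6
  MUL R5, R0  → R5 = 14 * 6 = 84
  ADD R5, R2  → R5 = 84 + 17 = 101
Final: R5 = 101

101


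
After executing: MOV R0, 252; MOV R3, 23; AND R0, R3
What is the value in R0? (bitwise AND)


Register state trace:
  MOV R0, 252  → R0 = 252 (0b11111100)
  MOV R3, 23  → R3 = 23 (0b00010111)
  AND R0, R3  → R0 = 252 AND 23 = 20 (0b00010100)
Final: R0 = 20

20


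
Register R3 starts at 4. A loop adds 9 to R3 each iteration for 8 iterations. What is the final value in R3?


Starting value: R3 = 4
  Iter 1: R3 = 4 + 9 = 13
  Iter 2: R3 = 13 + 9 = 22
  Iter 3: R3 = 22 + 9 = 31
  Iter 4: R3 = 31 + 9 = 40
  Iter 5: R3 = 40 + 9 = 49
  Iter 6: R3 = 49 + 9 = 58
  Iter 7: R3 = 58 + 9 = 67
  Iter 8: R3 = 67 + 9 = 76
Final: R3 = 76

76


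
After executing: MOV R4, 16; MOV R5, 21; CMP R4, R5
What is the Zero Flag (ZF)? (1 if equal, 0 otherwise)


Register state trace:
  MOV R4, 16  → R4 = 16
  MOV R5, 21  → R5 = 21
  CMP R4, R5  → computes 16 - 21 = -5
  Result is nonzero, so values are not equal
ZF = 0

0


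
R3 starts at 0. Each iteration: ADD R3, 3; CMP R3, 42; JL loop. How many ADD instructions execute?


Loop trace (R3 starts at 0, target 42, step 3):
  ADD #1: R3 = 0 + 3 = 3  → 3 < 42, loop
  ADD #2: R3 = 3 + 3 = 6  → 6 < 42, loop
  ADD #3: R3 = 6 + 3 = 9  → 9 < 42, loop
  ADD #4: R3 = 9 + 3 = 12  → 12 < 42, loop
  ADD #5: R3 = 12 + 3 = 15  → 15 < 42, loop
  ADD #6: R3 = 15 + 3 = 18  → 18 < 42, loop
  ADD #7: R3 = 18 + 3 = 21  → 21 < 42, loop
  ADD #8: R3 = 21 + 3 = 24  → 24 < 42, loop
  ADD #9: R3 = 24 + 3 = 27  → 27 < 42, loop
  ADD #10: R3 = 27 + 3 = 30  → 30 < 42, loop
  ADD #11: R3 = 30 + 3 = 33  → 33 < 42, loop
  ADD #12: R3 = 33 + 3 = 36  → 36 < 42, loop
  ADD #13: R3 = 36 + 3 = 39  → 39 < 42, loop
  ADD #14: R3 = 39 + 3 = 42  → 42 >= 42, exit
Total ADD instructions: 14

14


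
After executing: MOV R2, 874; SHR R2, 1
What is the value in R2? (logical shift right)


Register state trace:
  MOV R2, 874  → R2 = 874
  SHR R2, 1  → R2 = 874 >> 1 = 874 // 2^1 = 437
Final: R2 = 437

437


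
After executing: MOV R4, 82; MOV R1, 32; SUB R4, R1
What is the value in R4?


Register state trace:
  MOV R4, 82  → R4 = 82
  MOV R1, 32  → R1 = 32
  SUB R4, R1  → R4 = 82 - 32 = 50
Final: R4 = 50

50


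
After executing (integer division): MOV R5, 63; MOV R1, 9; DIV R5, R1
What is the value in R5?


Register state trace:
  MOV R5, 63  → R5 = 63
  MOV R1, 9  → R1 = 9
  DIV R5, R1  → R5 = 63 // 9 = 7
Final: R5 = 7

7


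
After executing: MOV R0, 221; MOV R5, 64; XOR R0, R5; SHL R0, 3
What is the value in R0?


Register state trace:
  MOV R0, 221  → R0 = 221 (0b11011101)
  MOV R5, 64  → R5 = 64 (0b01000000)
  XOR R0, R5  → R0 = 221 XOR 64 = 157 (0b10011101)
  SHL R0, 3  → R0 = 157 << 3 = 1256
Final: R0 = 1256

1256


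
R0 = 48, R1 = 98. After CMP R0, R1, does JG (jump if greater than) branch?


Trace:
  R0 = 48, R1 = 98
  CMP R0, R1  → compares 48 vs 98
  JG checks: is 48 greater than 98?
  48 < 98, so condition is false
Branch taken: No

No


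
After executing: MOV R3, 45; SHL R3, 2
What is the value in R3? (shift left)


Register state trace:
  MOV R3, 45  → R3 = 45
  SHL R3, 2  → R3 = 45 << 2 = 45 * 2^2 = 180
Final: R3 = 180

180


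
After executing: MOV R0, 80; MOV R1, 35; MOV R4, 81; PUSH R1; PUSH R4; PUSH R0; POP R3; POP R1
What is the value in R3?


Stack trace (top is rightmost):
  MOV R0, 80  → R0 = 80
  MOV R1, 35  → R1 = 35
  MOV R4, 81  → R4 = 81
  PUSH R1  → stack: [35]
  PUSH R4  → stack: [35, 81]
  PUSH R0  → stack: [35, 81, 80]
  POP R3  → R3 = 80, stack: [35, 81]
  POP R1  → R1 = 81, stack: [35]
Final: R3 = 80

80


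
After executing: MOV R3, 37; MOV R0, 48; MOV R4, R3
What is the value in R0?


Register state trace:
  MOV R3, 37  → R3 = 37
  MOV R0, 48  → R0 = 48
  MOV R4, R3  → R4 = 37
Final: R0 = 48

48


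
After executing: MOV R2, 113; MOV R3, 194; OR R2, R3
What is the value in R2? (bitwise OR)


Register state trace:
  MOV R2, 113  → R2 = 113 (0b01110001)
  MOV R3, 194  → R3 = 194 (0b11000010)
  OR R2, R3   → R2 = 113 OR 194 = 243 (0b11110011)
Final: R2 = 243

243


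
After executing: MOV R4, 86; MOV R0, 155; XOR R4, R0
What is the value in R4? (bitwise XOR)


Register state trace:
  MOV R4, 86  → R4 = 86 (0b01010110)
  MOV R0, 155  → R0 = 155 (0b10011011)
  XOR R4, R0  → R4 = 86 XOR 155 = 205 (0b11001101)
Final: R4 = 205

205


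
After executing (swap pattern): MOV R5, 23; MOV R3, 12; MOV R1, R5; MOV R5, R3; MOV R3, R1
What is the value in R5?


Register state trace (swap pattern):
  MOV R5, 23  → R5 = 23
  MOV R3, 12  → R3 = 12
  MOV R1, R5  → R1 = 23  (save R5)
  MOV R5, R3  → R5 = 12  (R5 gets R3's value)
  MOV R3, R1  → R3 = 23  (R3 gets saved value)
Final: R5 = 12

12


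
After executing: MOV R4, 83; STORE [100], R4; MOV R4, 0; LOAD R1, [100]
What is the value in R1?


Register and memory trace:
  MOV R4, 83  → R4 = 83
  STORE [100], R4  → mem[100] = 83
  MOV R4, 0  → R4 = 0
  LOAD R1, [100]  → R1 = mem[100] = 83
Final: R1 = 83

83


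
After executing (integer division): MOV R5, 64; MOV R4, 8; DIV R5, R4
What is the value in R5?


Register state trace:
  MOV R5, 64  → R5 = 64
  MOV R4, 8  → R4 = 8
  DIV R5, R4  → R5 = 64 // 8 = 8
Final: R5 = 8

8


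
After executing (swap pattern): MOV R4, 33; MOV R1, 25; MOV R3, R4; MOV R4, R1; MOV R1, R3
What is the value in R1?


Register state trace (swap pattern):
  MOV R4, 33  → R4 = 33
  MOV R1, 25  → R1 = 25
  MOV R3, R4  → R3 = 33  (save R4)
  MOV R4, R1  → R4 = 25  (R4 gets R1's value)
  MOV R1, R3  → R1 = 33  (R1 gets saved value)
Final: R1 = 33

33


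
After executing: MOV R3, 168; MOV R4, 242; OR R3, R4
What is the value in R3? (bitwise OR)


Register state trace:
  MOV R3, 168  → R3 = 168 (0b10101000)
  MOV R4, 242  → R4 = 242 (0b11110010)
  OR R3, R4   → R3 = 168 OR 242 = 250 (0b11111010)
Final: R3 = 250

250


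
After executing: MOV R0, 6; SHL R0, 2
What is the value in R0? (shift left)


Register state trace:
  MOV R0, 6  → R0 = 6
  SHL R0, 2  → R0 = 6 << 2 = 6 * 2^2 = 24
Final: R0 = 24

24


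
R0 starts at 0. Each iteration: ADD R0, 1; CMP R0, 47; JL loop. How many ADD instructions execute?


Loop trace (R0 starts at 0, target 47, step 1):
  ADD #1: R0 = 0 + 1 = 1  → 1 < 47, loop
  ADD #2: R0 = 1 + 1 = 2  → 2 < 47, loop
  ADD #3: R0 = 2 + 1 = 3  → 3 < 47, loop
  ADD #4: R0 = 3 + 1 = 4  → 4 < 47, loop
  ADD #5: R0 = 4 + 1 = 5  → 5 < 47, loop
  ADD #6: R0 = 5 + 1 = 6  → 6 < 47, loop
  ADD #7: R0 = 6 + 1 = 7  → 7 < 47, loop
  ADD #8: R0 = 7 + 1 = 8  → 8 < 47, loop
  ADD #9: R0 = 8 + 1 = 9  → 9 < 47, loop
  ADD #10: R0 = 9 + 1 = 10  → 10 < 47, loop
  ADD #11: R0 = 10 + 1 = 11  → 11 < 47, loop
  ADD #12: R0 = 11 + 1 = 12  → 12 < 47, loop
  ADD #13: R0 = 12 + 1 = 13  → 13 < 47, loop
  ADD #14: R0 = 13 + 1 = 14  → 14 < 47, loop
  ADD #15: R0 = 14 + 1 = 15  → 15 < 47, loop
  ADD #16: R0 = 15 + 1 = 16  → 16 < 47, loop
  ADD #17: R0 = 16 + 1 = 17  → 17 < 47, loop
  ADD #18: R0 = 17 + 1 = 18  → 18 < 47, loop
  ADD #19: R0 = 18 + 1 = 19  → 19 < 47, loop
  ADD #20: R0 = 19 + 1 = 20  → 20 < 47, loop
  ADD #21: R0 = 20 + 1 = 21  → 21 < 47, loop
  ADD #22: R0 = 21 + 1 = 22  → 22 < 47, loop
  ADD #23: R0 = 22 + 1 = 23  → 23 < 47, loop
  ADD #24: R0 = 23 + 1 = 24  → 24 < 47, loop
  ADD #25: R0 = 24 + 1 = 25  → 25 < 47, loop
  ADD #26: R0 = 25 + 1 = 26  → 26 < 47, loop
  ADD #27: R0 = 26 + 1 = 27  → 27 < 47, loop
  ADD #28: R0 = 27 + 1 = 28  → 28 < 47, loop
  ADD #29: R0 = 28 + 1 = 29  → 29 < 47, loop
  ADD #30: R0 = 29 + 1 = 30  → 30 < 47, loop
  ADD #31: R0 = 30 + 1 = 31  → 31 < 47, loop
  ADD #32: R0 = 31 + 1 = 32  → 32 < 47, loop
  ADD #33: R0 = 32 + 1 = 33  → 33 < 47, loop
  ADD #34: R0 = 33 + 1 = 34  → 34 < 47, loop
  ADD #35: R0 = 34 + 1 = 35  → 35 < 47, loop
  ADD #36: R0 = 35 + 1 = 36  → 36 < 47, loop
  ADD #37: R0 = 36 + 1 = 37  → 37 < 47, loop
  ADD #38: R0 = 37 + 1 = 38  → 38 < 47, loop
  ADD #39: R0 = 38 + 1 = 39  → 39 < 47, loop
  ADD #40: R0 = 39 + 1 = 40  → 40 < 47, loop
  ADD #41: R0 = 40 + 1 = 41  → 41 < 47, loop
  ADD #42: R0 = 41 + 1 = 42  → 42 < 47, loop
  ADD #43: R0 = 42 + 1 = 43  → 43 < 47, loop
  ADD #44: R0 = 43 + 1 = 44  → 44 < 47, loop
  ADD #45: R0 = 44 + 1 = 45  → 45 < 47, loop
  ADD #46: R0 = 45 + 1 = 46  → 46 < 47, loop
  ADD #47: R0 = 46 + 1 = 47  → 47 >= 47, exit
Total ADD instructions: 47

47


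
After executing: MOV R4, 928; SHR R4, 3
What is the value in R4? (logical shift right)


Register state trace:
  MOV R4, 928  → R4 = 928
  SHR R4, 3  → R4 = 928 >> 3 = 928 // 2^3 = 116
Final: R4 = 116

116


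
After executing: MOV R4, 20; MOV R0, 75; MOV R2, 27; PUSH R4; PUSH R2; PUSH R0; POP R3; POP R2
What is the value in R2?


Stack trace (top is rightmost):
  MOV R4, 20  → R4 = 20
  MOV R0, 75  → R0 = 75
  MOV R2, 27  → R2 = 27
  PUSH R4  → stack: [20]
  PUSH R2  → stack: [20, 27]
  PUSH R0  → stack: [20, 27, 75]
  POP R3  → R3 = 75, stack: [20, 27]
  POP R2  → R2 = 27, stack: [20]
Final: R2 = 27

27


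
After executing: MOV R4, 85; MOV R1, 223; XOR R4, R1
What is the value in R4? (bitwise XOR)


Register state trace:
  MOV R4, 85  → R4 = 85 (0b01010101)
  MOV R1, 223  → R1 = 223 (0b11011111)
  XOR R4, R1  → R4 = 85 XOR 223 = 138 (0b10001010)
Final: R4 = 138

138


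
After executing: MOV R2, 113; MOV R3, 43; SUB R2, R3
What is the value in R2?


Register state trace:
  MOV R2, 113  → R2 = 113
  MOV R3, 43  → R3 = 43
  SUB R2, R3  → R2 = 113 - 43 = 70
Final: R2 = 70

70


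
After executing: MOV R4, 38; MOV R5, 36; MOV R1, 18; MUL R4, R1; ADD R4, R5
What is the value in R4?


Register state trace:
  MOV R4, 38  → R4 = 38
  MOV R5, 36  → R5 = 36
  MOV R1, 18  → R1 = 18
  MUL R4, R1  → R4 = 38 * 18 = 684
  ADD R4, R5  → R4 = 684 + 36 = 720
Final: R4 = 720

720


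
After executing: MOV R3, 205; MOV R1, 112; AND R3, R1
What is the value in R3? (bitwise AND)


Register state trace:
  MOV R3, 205  → R3 = 205 (0b11001101)
  MOV R1, 112  → R1 = 112 (0b01110000)
  AND R3, R1  → R3 = 205 AND 112 = 64 (0b01000000)
Final: R3 = 64

64


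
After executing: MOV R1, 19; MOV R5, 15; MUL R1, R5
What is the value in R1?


Register state trace:
  MOV R1, 19  → R1 = 19
  MOV R5, 15  → R5 = 15
  MUL R1, R5  → R1 = 19 * 15 = 285
Final: R1 = 285

285


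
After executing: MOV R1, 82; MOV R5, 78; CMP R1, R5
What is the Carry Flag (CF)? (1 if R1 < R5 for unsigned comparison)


Register state trace:
  MOV R1, 82  → R1 = 82
  MOV R5, 78  → R5 = 78
  CMP R1, R5  → unsigned 82 - 78: no borrow
  82 >= 78, so CF = 0
CF = 0

0


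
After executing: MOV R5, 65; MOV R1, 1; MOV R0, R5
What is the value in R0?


Register state trace:
  MOV R5, 65  → R5 = 65
  MOV R1, 1  → R1 = 1
  MOV R0, R5  → R0 = 65
Final: R0 = 65

65


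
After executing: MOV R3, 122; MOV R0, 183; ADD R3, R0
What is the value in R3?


Register state trace:
  MOV R3, 122  → R3 = 122
  MOV R0, 183  → R0 = 183
  ADD R3, R0  → R3 = 122 + 183 = 305
Final: R3 = 305

305


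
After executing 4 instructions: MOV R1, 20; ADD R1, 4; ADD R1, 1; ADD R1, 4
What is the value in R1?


Register state trace:
  MOV R1, 20  → R1 = 20
  ADD R1, 4  → R1 = 20 + 4 = 24
  ADD R1, 1  → R1 = 24 + 1 = 25
  ADD R1, 4  → R1 = 25 + 4 = 29
Final: R1 = 29

29


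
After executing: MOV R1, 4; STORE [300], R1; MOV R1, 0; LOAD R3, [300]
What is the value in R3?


Register and memory trace:
  MOV R1, 4  → R1 = 4
  STORE [300], R1  → mem[300] = 4
  MOV R1, 0  → R1 = 0
  LOAD R3, [300]  → R3 = mem[300] = 4
Final: R3 = 4

4


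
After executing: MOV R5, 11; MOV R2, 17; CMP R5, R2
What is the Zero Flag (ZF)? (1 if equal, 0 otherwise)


Register state trace:
  MOV R5, 11  → R5 = 11
  MOV R2, 17  → R2 = 17
  CMP R5, R2  → computes 11 - 17 = -6
  Result is nonzero, so values are not equal
ZF = 0

0


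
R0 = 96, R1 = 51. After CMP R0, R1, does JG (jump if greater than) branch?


Trace:
  R0 = 96, R1 = 51
  CMP R0, R1  → compares 96 vs 51
  JG checks: is 96 greater than 51?
  96 > 51, so condition is true
Branch taken: Yes

Yes


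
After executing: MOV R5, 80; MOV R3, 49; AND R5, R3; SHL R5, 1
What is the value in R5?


Register state trace:
  MOV R5, 80  → R5 = 80 (0b01010000)
  MOV R3, 49  → R3 = 49 (0b00110001)
  AND R5, R3  → R5 = 80 AND 49 = 16 (0b00010000)
  SHL R5, 1  → R5 = 16 << 1 = 32
Final: R5 = 32

32


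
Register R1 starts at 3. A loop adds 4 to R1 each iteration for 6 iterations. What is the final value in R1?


Starting value: R1 = 3
  Iter 1: R1 = 3 + 4 = 7
  Iter 2: R1 = 7 + 4 = 11
  Iter 3: R1 = 11 + 4 = 15
  Iter 4: R1 = 15 + 4 = 19
  Iter 5: R1 = 19 + 4 = 23
  Iter 6: R1 = 23 + 4 = 27
Final: R1 = 27

27


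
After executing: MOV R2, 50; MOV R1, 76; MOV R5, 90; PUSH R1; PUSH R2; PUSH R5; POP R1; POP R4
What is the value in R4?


Stack trace (top is rightmost):
  MOV R2, 50  → R2 = 50
  MOV R1, 76  → R1 = 76
  MOV R5, 90  → R5 = 90
  PUSH R1  → stack: [76]
  PUSH R2  → stack: [76, 50]
  PUSH R5  → stack: [76, 50, 90]
  POP R1  → R1 = 90, stack: [76, 50]
  POP R4  → R4 = 50, stack: [76]
Final: R4 = 50

50


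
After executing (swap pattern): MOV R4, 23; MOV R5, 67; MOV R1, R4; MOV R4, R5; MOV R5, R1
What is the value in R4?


Register state trace (swap pattern):
  MOV R4, 23  → R4 = 23
  MOV R5, 67  → R5 = 67
  MOV R1, R4  → R1 = 23  (save R4)
  MOV R4, R5  → R4 = 67  (R4 gets R5's value)
  MOV R5, R1  → R5 = 23  (R5 gets saved value)
Final: R4 = 67

67


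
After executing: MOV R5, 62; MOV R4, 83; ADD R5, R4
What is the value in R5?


Register state trace:
  MOV R5, 62  → R5 = 62
  MOV R4, 83  → R4 = 83
  ADD R5, R4  → R5 = 62 + 83 = 145
Final: R5 = 145

145


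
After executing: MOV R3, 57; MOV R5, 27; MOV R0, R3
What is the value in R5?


Register state trace:
  MOV R3, 57  → R3 = 57
  MOV R5, 27  → R5 = 27
  MOV R0, R3  → R0 = 57
Final: R5 = 27

27


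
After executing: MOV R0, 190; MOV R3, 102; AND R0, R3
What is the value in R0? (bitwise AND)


Register state trace:
  MOV R0, 190  → R0 = 190 (0b10111110)
  MOV R3, 102  → R3 = 102 (0b01100110)
  AND R0, R3  → R0 = 190 AND 102 = 38 (0b00100110)
Final: R0 = 38

38


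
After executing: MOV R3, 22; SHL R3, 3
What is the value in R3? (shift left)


Register state trace:
  MOV R3, 22  → R3 = 22
  SHL R3, 3  → R3 = 22 << 3 = 22 * 2^3 = 176
Final: R3 = 176

176


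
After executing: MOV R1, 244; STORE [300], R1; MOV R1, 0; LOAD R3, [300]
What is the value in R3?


Register and memory trace:
  MOV R1, 244  → R1 = 244
  STORE [300], R1  → mem[300] = 244
  MOV R1, 0  → R1 = 0
  LOAD R3, [300]  → R3 = mem[300] = 244
Final: R3 = 244

244


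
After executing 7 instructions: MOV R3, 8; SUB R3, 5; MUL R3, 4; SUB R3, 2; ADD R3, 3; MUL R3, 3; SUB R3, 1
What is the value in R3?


Register state trace:
  MOV R3, 8  → R3 = 8
  SUB R3, 5  → R3 = 8 - 5 = 3
  MUL R3, 4  → R3 = 3 * 4 = 12
  SUB R3, 2  → R3 = 12 - 2 = 10
  ADD R3, 3  → R3 = 10 + 3 = 13
  MUL R3, 3  → R3 = 13 * 3 = 39
  SUB R3, 1  → R3 = 39 - 1 = 38
Final: R3 = 38

38


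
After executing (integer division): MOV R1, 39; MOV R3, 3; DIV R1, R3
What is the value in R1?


Register state trace:
  MOV R1, 39  → R1 = 39
  MOV R3, 3  → R3 = 3
  DIV R1, R3  → R1 = 39 // 3 = 13
Final: R1 = 13

13


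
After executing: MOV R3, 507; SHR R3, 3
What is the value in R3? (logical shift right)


Register state trace:
  MOV R3, 507  → R3 = 507
  SHR R3, 3  → R3 = 507 >> 3 = 507 // 2^3 = 63
Final: R3 = 63

63


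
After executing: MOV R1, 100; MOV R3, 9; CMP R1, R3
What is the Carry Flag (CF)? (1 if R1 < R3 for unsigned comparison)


Register state trace:
  MOV R1, 100  → R1 = 100
  MOV R3, 9  → R3 = 9
  CMP R1, R3  → unsigned 100 - 9: no borrow
  100 >= 9, so CF = 0
CF = 0

0


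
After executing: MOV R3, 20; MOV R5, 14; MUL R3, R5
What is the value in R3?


Register state trace:
  MOV R3, 20  → R3 = 20
  MOV R5, 14  → R5 = 14
  MUL R3, R5  → R3 = 20 * 14 = 280
Final: R3 = 280

280


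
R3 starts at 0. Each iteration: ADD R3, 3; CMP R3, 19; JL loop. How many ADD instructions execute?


Loop trace (R3 starts at 0, target 19, step 3):
  ADD #1: R3 = 0 + 3 = 3  → 3 < 19, loop
  ADD #2: R3 = 3 + 3 = 6  → 6 < 19, loop
  ADD #3: R3 = 6 + 3 = 9  → 9 < 19, loop
  ADD #4: R3 = 9 + 3 = 12  → 12 < 19, loop
  ADD #5: R3 = 12 + 3 = 15  → 15 < 19, loop
  ADD #6: R3 = 15 + 3 = 18  → 18 < 19, loop
  ADD #7: R3 = 18 + 3 = 21  → 21 >= 19, exit
Total ADD instructions: 7

7


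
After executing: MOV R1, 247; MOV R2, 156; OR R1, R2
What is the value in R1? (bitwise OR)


Register state trace:
  MOV R1, 247  → R1 = 247 (0b11110111)
  MOV R2, 156  → R2 = 156 (0b10011100)
  OR R1, R2   → R1 = 247 OR 156 = 255 (0b11111111)
Final: R1 = 255

255


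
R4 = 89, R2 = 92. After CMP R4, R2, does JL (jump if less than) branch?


Trace:
  R4 = 89, R2 = 92
  CMP R4, R2  → compares 89 vs 92
  JL checks: is 89 less than 92?
  89 < 92, so condition is true
Branch taken: Yes

Yes


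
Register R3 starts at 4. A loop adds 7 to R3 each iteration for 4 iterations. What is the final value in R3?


Starting value: R3 = 4
  Iter 1: R3 = 4 + 7 = 11
  Iter 2: R3 = 11 + 7 = 18
  Iter 3: R3 = 18 + 7 = 25
  Iter 4: R3 = 25 + 7 = 32
Final: R3 = 32

32


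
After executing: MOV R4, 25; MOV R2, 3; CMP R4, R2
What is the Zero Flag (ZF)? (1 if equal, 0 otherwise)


Register state trace:
  MOV R4, 25  → R4 = 25
  MOV R2, 3  → R2 = 3
  CMP R4, R2  → computes 25 - 3 = 22
  Result is nonzero, so values are not equal
ZF = 0

0


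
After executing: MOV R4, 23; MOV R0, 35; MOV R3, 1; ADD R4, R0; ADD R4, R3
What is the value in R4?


Register state trace:
  MOV R4, 23  → R4 = 23
  MOV R0, 35  → R0 = 35
  MOV R3, 1  → R3 = 1
  ADD R4, R0  → R4 = 23 + 35 = 58
  ADD R4, R3  → R4 = 58 + 1 = 59
Final: R4 = 59

59


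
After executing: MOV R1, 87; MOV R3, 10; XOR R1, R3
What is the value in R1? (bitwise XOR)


Register state trace:
  MOV R1, 87  → R1 = 87 (0b01010111)
  MOV R3, 10  → R3 = 10 (0b00001010)
  XOR R1, R3  → R1 = 87 XOR 10 = 93 (0b01011101)
Final: R1 = 93

93


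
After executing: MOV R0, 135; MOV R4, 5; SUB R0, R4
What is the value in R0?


Register state trace:
  MOV R0, 135  → R0 = 135
  MOV R4, 5  → R4 = 5
  SUB R0, R4  → R0 = 135 - 5 = 130
Final: R0 = 130

130


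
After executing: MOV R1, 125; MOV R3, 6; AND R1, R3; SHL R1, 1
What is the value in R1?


Register state trace:
  MOV R1, 125  → R1 = 125 (0b01111101)
  MOV R3, 6  → R3 = 6 (0b00000110)
  AND R1, R3  → R1 = 125 AND 6 = 4 (0b00000100)
  SHL R1, 1  → R1 = 4 << 1 = 8
Final: R1 = 8

8


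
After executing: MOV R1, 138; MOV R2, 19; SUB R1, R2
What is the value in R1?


Register state trace:
  MOV R1, 138  → R1 = 138
  MOV R2, 19  → R2 = 19
  SUB R1, R2  → R1 = 138 - 19 = 119
Final: R1 = 119

119


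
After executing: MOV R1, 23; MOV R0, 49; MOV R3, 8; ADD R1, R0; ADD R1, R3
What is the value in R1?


Register state trace:
  MOV R1, 23  → R1 = 23
  MOV R0, 49  → R0 = 49
  MOV R3, 8  → R3 = 8
  ADD R1, R0  → R1 = 23 + 49 = 72
  ADD R1, R3  → R1 = 72 + 8 = 80
Final: R1 = 80

80


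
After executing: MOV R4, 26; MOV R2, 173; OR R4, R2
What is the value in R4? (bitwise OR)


Register state trace:
  MOV R4, 26  → R4 = 26 (0b00011010)
  MOV R2, 173  → R2 = 173 (0b10101101)
  OR R4, R2   → R4 = 26 OR 173 = 191 (0b10111111)
Final: R4 = 191

191


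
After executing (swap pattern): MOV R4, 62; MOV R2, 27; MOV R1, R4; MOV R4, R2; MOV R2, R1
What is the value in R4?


Register state trace (swap pattern):
  MOV R4, 62  → R4 = 62
  MOV R2, 27  → R2 = 27
  MOV R1, R4  → R1 = 62  (save R4)
  MOV R4, R2  → R4 = 27  (R4 gets R2's value)
  MOV R2, R1  → R2 = 62  (R2 gets saved value)
Final: R4 = 27

27


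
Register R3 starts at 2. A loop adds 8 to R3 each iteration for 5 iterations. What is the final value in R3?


Starting value: R3 = 2
  Iter 1: R3 = 2 + 8 = 10
  Iter 2: R3 = 10 + 8 = 18
  Iter 3: R3 = 18 + 8 = 26
  Iter 4: R3 = 26 + 8 = 34
  Iter 5: R3 = 34 + 8 = 42
Final: R3 = 42

42


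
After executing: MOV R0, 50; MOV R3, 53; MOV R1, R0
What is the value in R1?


Register state trace:
  MOV R0, 50  → R0 = 50
  MOV R3, 53  → R3 = 53
  MOV R1, R0  → R1 = 50
Final: R1 = 50

50


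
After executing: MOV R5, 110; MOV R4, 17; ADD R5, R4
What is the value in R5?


Register state trace:
  MOV R5, 110  → R5 = 110
  MOV R4, 17  → R4 = 17
  ADD R5, R4  → R5 = 110 + 17 = 127
Final: R5 = 127

127


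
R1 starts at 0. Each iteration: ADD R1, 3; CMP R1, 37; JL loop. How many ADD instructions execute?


Loop trace (R1 starts at 0, target 37, step 3):
  ADD #1: R1 = 0 + 3 = 3  → 3 < 37, loop
  ADD #2: R1 = 3 + 3 = 6  → 6 < 37, loop
  ADD #3: R1 = 6 + 3 = 9  → 9 < 37, loop
  ADD #4: R1 = 9 + 3 = 12  → 12 < 37, loop
  ADD #5: R1 = 12 + 3 = 15  → 15 < 37, loop
  ADD #6: R1 = 15 + 3 = 18  → 18 < 37, loop
  ADD #7: R1 = 18 + 3 = 21  → 21 < 37, loop
  ADD #8: R1 = 21 + 3 = 24  → 24 < 37, loop
  ADD #9: R1 = 24 + 3 = 27  → 27 < 37, loop
  ADD #10: R1 = 27 + 3 = 30  → 30 < 37, loop
  ADD #11: R1 = 30 + 3 = 33  → 33 < 37, loop
  ADD #12: R1 = 33 + 3 = 36  → 36 < 37, loop
  ADD #13: R1 = 36 + 3 = 39  → 39 >= 37, exit
Total ADD instructions: 13

13


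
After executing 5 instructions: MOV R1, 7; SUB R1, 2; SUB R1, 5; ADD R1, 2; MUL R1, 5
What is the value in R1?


Register state trace:
  MOV R1, 7  → R1 = 7
  SUB R1, 2  → R1 = 7 - 2 = 5
  SUB R1, 5  → R1 = 5 - 5 = 0
  ADD R1, 2  → R1 = 0 + 2 = 2
  MUL R1, 5  → R1 = 2 * 5 = 10
Final: R1 = 10

10


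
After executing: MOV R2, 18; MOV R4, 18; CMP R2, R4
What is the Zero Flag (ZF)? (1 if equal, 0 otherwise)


Register state trace:
  MOV R2, 18  → R2 = 18
  MOV R4, 18  → R4 = 18
  CMP R2, R4  → computes 18 - 18 = 0
  Result is zero, so values are equal
ZF = 1

1


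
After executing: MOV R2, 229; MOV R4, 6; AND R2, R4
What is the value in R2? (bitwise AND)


Register state trace:
  MOV R2, 229  → R2 = 229 (0b11100101)
  MOV R4, 6  → R4 = 6 (0b00000110)
  AND R2, R4  → R2 = 229 AND 6 = 4 (0b00000100)
Final: R2 = 4

4


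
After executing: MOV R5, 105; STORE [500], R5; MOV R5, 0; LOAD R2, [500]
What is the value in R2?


Register and memory trace:
  MOV R5, 105  → R5 = 105
  STORE [500], R5  → mem[500] = 105
  MOV R5, 0  → R5 = 0
  LOAD R2, [500]  → R2 = mem[500] = 105
Final: R2 = 105

105


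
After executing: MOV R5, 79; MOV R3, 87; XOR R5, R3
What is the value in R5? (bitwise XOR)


Register state trace:
  MOV R5, 79  → R5 = 79 (0b01001111)
  MOV R3, 87  → R3 = 87 (0b01010111)
  XOR R5, R3  → R5 = 79 XOR 87 = 24 (0b00011000)
Final: R5 = 24

24


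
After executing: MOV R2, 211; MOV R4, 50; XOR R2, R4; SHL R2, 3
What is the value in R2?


Register state trace:
  MOV R2, 211  → R2 = 211 (0b11010011)
  MOV R4, 50  → R4 = 50 (0b00110010)
  XOR R2, R4  → R2 = 211 XOR 50 = 225 (0b11100001)
  SHL R2, 3  → R2 = 225 << 3 = 1800
Final: R2 = 1800

1800


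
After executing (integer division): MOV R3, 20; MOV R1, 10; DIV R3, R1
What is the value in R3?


Register state trace:
  MOV R3, 20  → R3 = 20
  MOV R1, 10  → R1 = 10
  DIV R3, R1  → R3 = 20 // 10 = 2
Final: R3 = 2

2


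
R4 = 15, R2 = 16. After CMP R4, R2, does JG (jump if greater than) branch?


Trace:
  R4 = 15, R2 = 16
  CMP R4, R2  → compares 15 vs 16
  JG checks: is 15 greater than 16?
  15 < 16, so condition is false
Branch taken: No

No


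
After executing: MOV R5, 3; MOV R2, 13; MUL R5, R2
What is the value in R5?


Register state trace:
  MOV R5, 3  → R5 = 3
  MOV R2, 13  → R2 = 13
  MUL R5, R2  → R5 = 3 * 13 = 39
Final: R5 = 39

39


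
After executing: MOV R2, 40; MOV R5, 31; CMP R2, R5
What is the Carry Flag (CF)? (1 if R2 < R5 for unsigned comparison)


Register state trace:
  MOV R2, 40  → R2 = 40
  MOV R5, 31  → R5 = 31
  CMP R2, R5  → unsigned 40 - 31: no borrow
  40 >= 31, so CF = 0
CF = 0

0


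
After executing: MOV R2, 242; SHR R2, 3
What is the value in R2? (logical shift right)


Register state trace:
  MOV R2, 242  → R2 = 242
  SHR R2, 3  → R2 = 242 >> 3 = 242 // 2^3 = 30
Final: R2 = 30

30


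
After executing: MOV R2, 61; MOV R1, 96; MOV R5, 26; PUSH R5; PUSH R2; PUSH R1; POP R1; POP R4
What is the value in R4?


Stack trace (top is rightmost):
  MOV R2, 61  → R2 = 61
  MOV R1, 96  → R1 = 96
  MOV R5, 26  → R5 = 26
  PUSH R5  → stack: [26]
  PUSH R2  → stack: [26, 61]
  PUSH R1  → stack: [26, 61, 96]
  POP R1  → R1 = 96, stack: [26, 61]
  POP R4  → R4 = 61, stack: [26]
Final: R4 = 61

61


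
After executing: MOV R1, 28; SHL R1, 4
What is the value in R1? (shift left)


Register state trace:
  MOV R1, 28  → R1 = 28
  SHL R1, 4  → R1 = 28 << 4 = 28 * 2^4 = 448
Final: R1 = 448

448


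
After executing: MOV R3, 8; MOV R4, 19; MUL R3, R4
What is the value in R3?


Register state trace:
  MOV R3, 8  → R3 = 8
  MOV R4, 19  → R4 = 19
  MUL R3, R4  → R3 = 8 * 19 = 152
Final: R3 = 152

152


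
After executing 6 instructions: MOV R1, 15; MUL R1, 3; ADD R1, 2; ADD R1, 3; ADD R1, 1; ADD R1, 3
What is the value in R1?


Register state trace:
  MOV R1, 15  → R1 = 15
  MUL R1, 3  → R1 = 15 * 3 = 45
  ADD R1, 2  → R1 = 45 + 2 = 47
  ADD R1, 3  → R1 = 47 + 3 = 50
  ADD R1, 1  → R1 = 50 + 1 = 51
  ADD R1, 3  → R1 = 51 + 3 = 54
Final: R1 = 54

54


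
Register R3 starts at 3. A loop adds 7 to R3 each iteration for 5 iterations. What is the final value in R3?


Starting value: R3 = 3
  Iter 1: R3 = 3 + 7 = 10
  Iter 2: R3 = 10 + 7 = 17
  Iter 3: R3 = 17 + 7 = 24
  Iter 4: R3 = 24 + 7 = 31
  Iter 5: R3 = 31 + 7 = 38
Final: R3 = 38

38


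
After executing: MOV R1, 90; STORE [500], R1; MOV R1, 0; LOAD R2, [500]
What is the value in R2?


Register and memory trace:
  MOV R1, 90  → R1 = 90
  STORE [500], R1  → mem[500] = 90
  MOV R1, 0  → R1 = 0
  LOAD R2, [500]  → R2 = mem[500] = 90
Final: R2 = 90

90


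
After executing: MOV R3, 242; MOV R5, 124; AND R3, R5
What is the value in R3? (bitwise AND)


Register state trace:
  MOV R3, 242  → R3 = 242 (0b11110010)
  MOV R5, 124  → R5 = 124 (0b01111100)
  AND R3, R5  → R3 = 242 AND 124 = 112 (0b01110000)
Final: R3 = 112

112


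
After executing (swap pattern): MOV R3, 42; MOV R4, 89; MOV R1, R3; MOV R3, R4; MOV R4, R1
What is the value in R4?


Register state trace (swap pattern):
  MOV R3, 42  → R3 = 42
  MOV R4, 89  → R4 = 89
  MOV R1, R3  → R1 = 42  (save R3)
  MOV R3, R4  → R3 = 89  (R3 gets R4's value)
  MOV R4, R1  → R4 = 42  (R4 gets saved value)
Final: R4 = 42

42


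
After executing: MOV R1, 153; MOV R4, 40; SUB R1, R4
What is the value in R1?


Register state trace:
  MOV R1, 153  → R1 = 153
  MOV R4, 40  → R4 = 40
  SUB R1, R4  → R1 = 153 - 40 = 113
Final: R1 = 113

113


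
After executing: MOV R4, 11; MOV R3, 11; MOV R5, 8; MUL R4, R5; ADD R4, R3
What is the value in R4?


Register state trace:
  MOV R4, 11  → R4 = 11
  MOV R3, 11  → R3 = 11
  MOV R5, 8  → R5 = 8
  MUL R4, R5  → R4 = 11 * 8 = 88
  ADD R4, R3  → R4 = 88 + 11 = 99
Final: R4 = 99

99


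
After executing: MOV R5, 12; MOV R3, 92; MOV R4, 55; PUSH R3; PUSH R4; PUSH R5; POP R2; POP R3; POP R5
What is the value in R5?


Stack trace (top is rightmost):
  MOV R5, 12  → R5 = 12
  MOV R3, 92  → R3 = 92
  MOV R4, 55  → R4 = 55
  PUSH R3  → stack: [92]
  PUSH R4  → stack: [92, 55]
  PUSH R5  → stack: [92, 55, 12]
  POP R2  → R2 = 12, stack: [92, 55]
  POP R3  → R3 = 55, stack: [92]
  POP R5  → R5 = 92, stack: []
Final: R5 = 92

92


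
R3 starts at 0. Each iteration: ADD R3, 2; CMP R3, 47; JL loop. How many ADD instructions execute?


Loop trace (R3 starts at 0, target 47, step 2):
  ADD #1: R3 = 0 + 2 = 2  → 2 < 47, loop
  ADD #2: R3 = 2 + 2 = 4  → 4 < 47, loop
  ADD #3: R3 = 4 + 2 = 6  → 6 < 47, loop
  ADD #4: R3 = 6 + 2 = 8  → 8 < 47, loop
  ADD #5: R3 = 8 + 2 = 10  → 10 < 47, loop
  ADD #6: R3 = 10 + 2 = 12  → 12 < 47, loop
  ADD #7: R3 = 12 + 2 = 14  → 14 < 47, loop
  ADD #8: R3 = 14 + 2 = 16  → 16 < 47, loop
  ADD #9: R3 = 16 + 2 = 18  → 18 < 47, loop
  ADD #10: R3 = 18 + 2 = 20  → 20 < 47, loop
  ADD #11: R3 = 20 + 2 = 22  → 22 < 47, loop
  ADD #12: R3 = 22 + 2 = 24  → 24 < 47, loop
  ADD #13: R3 = 24 + 2 = 26  → 26 < 47, loop
  ADD #14: R3 = 26 + 2 = 28  → 28 < 47, loop
  ADD #15: R3 = 28 + 2 = 30  → 30 < 47, loop
  ADD #16: R3 = 30 + 2 = 32  → 32 < 47, loop
  ADD #17: R3 = 32 + 2 = 34  → 34 < 47, loop
  ADD #18: R3 = 34 + 2 = 36  → 36 < 47, loop
  ADD #19: R3 = 36 + 2 = 38  → 38 < 47, loop
  ADD #20: R3 = 38 + 2 = 40  → 40 < 47, loop
  ADD #21: R3 = 40 + 2 = 42  → 42 < 47, loop
  ADD #22: R3 = 42 + 2 = 44  → 44 < 47, loop
  ADD #23: R3 = 44 + 2 = 46  → 46 < 47, loop
  ADD #24: R3 = 46 + 2 = 48  → 48 >= 47, exit
Total ADD instructions: 24

24


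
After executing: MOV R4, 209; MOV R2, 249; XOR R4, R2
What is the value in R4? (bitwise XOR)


Register state trace:
  MOV R4, 209  → R4 = 209 (0b11010001)
  MOV R2, 249  → R2 = 249 (0b11111001)
  XOR R4, R2  → R4 = 209 XOR 249 = 40 (0b00101000)
Final: R4 = 40

40


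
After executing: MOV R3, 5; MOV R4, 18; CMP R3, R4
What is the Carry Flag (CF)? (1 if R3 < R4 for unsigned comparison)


Register state trace:
  MOV R3, 5  → R3 = 5
  MOV R4, 18  → R4 = 18
  CMP R3, R4  → unsigned 5 - 18: borrow occurs
  5 < 18, so CF = 1
CF = 1

1


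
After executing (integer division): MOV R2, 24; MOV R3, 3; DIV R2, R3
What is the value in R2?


Register state trace:
  MOV R2, 24  → R2 = 24
  MOV R3, 3  → R3 = 3
  DIV R2, R3  → R2 = 24 // 3 = 8
Final: R2 = 8

8


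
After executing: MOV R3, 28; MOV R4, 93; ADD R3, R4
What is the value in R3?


Register state trace:
  MOV R3, 28  → R3 = 28
  MOV R4, 93  → R4 = 93
  ADD R3, R4  → R3 = 28 + 93 = 121
Final: R3 = 121

121


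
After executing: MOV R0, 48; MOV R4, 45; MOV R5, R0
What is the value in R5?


Register state trace:
  MOV R0, 48  → R0 = 48
  MOV R4, 45  → R4 = 45
  MOV R5, R0  → R5 = 48
Final: R5 = 48

48


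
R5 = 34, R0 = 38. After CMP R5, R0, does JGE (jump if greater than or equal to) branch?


Trace:
  R5 = 34, R0 = 38
  CMP R5, R0  → compares 34 vs 38
  JGE checks: is 34 greater than or equal to 38?
  34 < 38, so condition is false
Branch taken: No

No


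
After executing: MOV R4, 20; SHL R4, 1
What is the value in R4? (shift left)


Register state trace:
  MOV R4, 20  → R4 = 20
  SHL R4, 1  → R4 = 20 << 1 = 20 * 2^1 = 40
Final: R4 = 40

40


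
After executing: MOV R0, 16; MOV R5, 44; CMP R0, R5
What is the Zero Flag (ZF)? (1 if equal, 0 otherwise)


Register state trace:
  MOV R0, 16  → R0 = 16
  MOV R5, 44  → R5 = 44
  CMP R0, R5  → computes 16 - 44 = -28
  Result is nonzero, so values are not equal
ZF = 0

0


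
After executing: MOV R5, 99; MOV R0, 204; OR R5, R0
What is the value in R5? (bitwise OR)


Register state trace:
  MOV R5, 99  → R5 = 99 (0b01100011)
  MOV R0, 204  → R0 = 204 (0b11001100)
  OR R5, R0   → R5 = 99 OR 204 = 239 (0b11101111)
Final: R5 = 239

239


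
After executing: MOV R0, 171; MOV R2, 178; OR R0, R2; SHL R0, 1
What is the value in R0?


Register state trace:
  MOV R0, 171  → R0 = 171 (0b10101011)
  MOV R2, 178  → R2 = 178 (0b10110010)
  OR R0, R2  → R0 = 171 OR 178 = 187 (0b10111011)
  SHL R0, 1  → R0 = 187 << 1 = 374
Final: R0 = 374

374


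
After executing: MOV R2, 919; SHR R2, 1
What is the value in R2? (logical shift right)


Register state trace:
  MOV R2, 919  → R2 = 919
  SHR R2, 1  → R2 = 919 >> 1 = 919 // 2^1 = 459
Final: R2 = 459

459


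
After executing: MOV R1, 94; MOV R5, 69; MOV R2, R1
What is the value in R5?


Register state trace:
  MOV R1, 94  → R1 = 94
  MOV R5, 69  → R5 = 69
  MOV R2, R1  → R2 = 94
Final: R5 = 69

69


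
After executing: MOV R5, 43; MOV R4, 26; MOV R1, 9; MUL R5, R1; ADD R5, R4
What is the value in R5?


Register state trace:
  MOV R5, 43  → R5 = 43
  MOV R4, 26  → R4 = 26
  MOV R1, 9  → R1 = 9
  MUL R5, R1  → R5 = 43 * 9 = 387
  ADD R5, R4  → R5 = 387 + 26 = 413
Final: R5 = 413

413


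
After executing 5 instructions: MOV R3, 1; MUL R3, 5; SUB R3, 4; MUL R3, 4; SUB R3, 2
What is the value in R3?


Register state trace:
  MOV R3, 1  → R3 = 1
  MUL R3, 5  → R3 = 1 * 5 = 5
  SUB R3, 4  → R3 = 5 - 4 = 1
  MUL R3, 4  → R3 = 1 * 4 = 4
  SUB R3, 2  → R3 = 4 - 2 = 2
Final: R3 = 2

2


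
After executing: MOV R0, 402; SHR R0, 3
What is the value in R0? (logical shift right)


Register state trace:
  MOV R0, 402  → R0 = 402
  SHR R0, 3  → R0 = 402 >> 3 = 402 // 2^3 = 50
Final: R0 = 50

50


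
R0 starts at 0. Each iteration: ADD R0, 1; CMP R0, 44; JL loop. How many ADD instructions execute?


Loop trace (R0 starts at 0, target 44, step 1):
  ADD #1: R0 = 0 + 1 = 1  → 1 < 44, loop
  ADD #2: R0 = 1 + 1 = 2  → 2 < 44, loop
  ADD #3: R0 = 2 + 1 = 3  → 3 < 44, loop
  ADD #4: R0 = 3 + 1 = 4  → 4 < 44, loop
  ADD #5: R0 = 4 + 1 = 5  → 5 < 44, loop
  ADD #6: R0 = 5 + 1 = 6  → 6 < 44, loop
  ADD #7: R0 = 6 + 1 = 7  → 7 < 44, loop
  ADD #8: R0 = 7 + 1 = 8  → 8 < 44, loop
  ADD #9: R0 = 8 + 1 = 9  → 9 < 44, loop
  ADD #10: R0 = 9 + 1 = 10  → 10 < 44, loop
  ADD #11: R0 = 10 + 1 = 11  → 11 < 44, loop
  ADD #12: R0 = 11 + 1 = 12  → 12 < 44, loop
  ADD #13: R0 = 12 + 1 = 13  → 13 < 44, loop
  ADD #14: R0 = 13 + 1 = 14  → 14 < 44, loop
  ADD #15: R0 = 14 + 1 = 15  → 15 < 44, loop
  ADD #16: R0 = 15 + 1 = 16  → 16 < 44, loop
  ADD #17: R0 = 16 + 1 = 17  → 17 < 44, loop
  ADD #18: R0 = 17 + 1 = 18  → 18 < 44, loop
  ADD #19: R0 = 18 + 1 = 19  → 19 < 44, loop
  ADD #20: R0 = 19 + 1 = 20  → 20 < 44, loop
  ADD #21: R0 = 20 + 1 = 21  → 21 < 44, loop
  ADD #22: R0 = 21 + 1 = 22  → 22 < 44, loop
  ADD #23: R0 = 22 + 1 = 23  → 23 < 44, loop
  ADD #24: R0 = 23 + 1 = 24  → 24 < 44, loop
  ADD #25: R0 = 24 + 1 = 25  → 25 < 44, loop
  ADD #26: R0 = 25 + 1 = 26  → 26 < 44, loop
  ADD #27: R0 = 26 + 1 = 27  → 27 < 44, loop
  ADD #28: R0 = 27 + 1 = 28  → 28 < 44, loop
  ADD #29: R0 = 28 + 1 = 29  → 29 < 44, loop
  ADD #30: R0 = 29 + 1 = 30  → 30 < 44, loop
  ADD #31: R0 = 30 + 1 = 31  → 31 < 44, loop
  ADD #32: R0 = 31 + 1 = 32  → 32 < 44, loop
  ADD #33: R0 = 32 + 1 = 33  → 33 < 44, loop
  ADD #34: R0 = 33 + 1 = 34  → 34 < 44, loop
  ADD #35: R0 = 34 + 1 = 35  → 35 < 44, loop
  ADD #36: R0 = 35 + 1 = 36  → 36 < 44, loop
  ADD #37: R0 = 36 + 1 = 37  → 37 < 44, loop
  ADD #38: R0 = 37 + 1 = 38  → 38 < 44, loop
  ADD #39: R0 = 38 + 1 = 39  → 39 < 44, loop
  ADD #40: R0 = 39 + 1 = 40  → 40 < 44, loop
  ADD #41: R0 = 40 + 1 = 41  → 41 < 44, loop
  ADD #42: R0 = 41 + 1 = 42  → 42 < 44, loop
  ADD #43: R0 = 42 + 1 = 43  → 43 < 44, loop
  ADD #44: R0 = 43 + 1 = 44  → 44 >= 44, exit
Total ADD instructions: 44

44
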